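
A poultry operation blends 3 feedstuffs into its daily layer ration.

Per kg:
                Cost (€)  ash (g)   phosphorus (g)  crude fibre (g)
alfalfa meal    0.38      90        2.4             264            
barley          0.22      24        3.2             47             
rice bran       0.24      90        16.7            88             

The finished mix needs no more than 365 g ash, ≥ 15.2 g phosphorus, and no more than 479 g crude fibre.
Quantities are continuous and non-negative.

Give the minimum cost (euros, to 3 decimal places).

Treat it as an LP. Let x1 = kg of alfalfa meal, x2 = kg of barley, x3 = kg of rice bran.
Minimise 0.38x1 + 0.22x2 + 0.24x3 subject to:
  90x1 + 24x2 + 90x3 ≤ 365   (ash)
  2.4x1 + 3.2x2 + 16.7x3 ≥ 15.2   (phosphorus)
  264x1 + 47x2 + 88x3 ≤ 479   (crude fibre)
  x1, x2, x3 ≥ 0.
The minimum-cost mix takes nothing from alfalfa meal, barley — only rice bran. The phosphorus requirement is met with equality.
That vertex is x3 = 0.9102.
Total cost: 0.24·0.9102 = 0.21845.

€0.218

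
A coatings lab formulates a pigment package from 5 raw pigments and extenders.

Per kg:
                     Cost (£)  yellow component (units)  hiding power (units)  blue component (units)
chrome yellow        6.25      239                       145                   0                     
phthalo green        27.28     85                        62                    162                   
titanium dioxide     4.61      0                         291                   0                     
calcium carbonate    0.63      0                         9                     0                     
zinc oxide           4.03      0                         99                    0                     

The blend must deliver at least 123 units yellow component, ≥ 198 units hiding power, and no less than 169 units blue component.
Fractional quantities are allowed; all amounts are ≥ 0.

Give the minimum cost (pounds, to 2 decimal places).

£31.14

This is a linear program. Let x1 = kg of chrome yellow, x2 = kg of phthalo green, x3 = kg of titanium dioxide, x4 = kg of calcium carbonate, x5 = kg of zinc oxide.
Minimize 6.25x1 + 27.28x2 + 4.61x3 + 0.63x4 + 4.03x5 with:
  239x1 + 85x2 ≥ 123   (yellow component)
  145x1 + 62x2 + 291x3 + 9x4 + 99x5 ≥ 198   (hiding power)
  162x2 ≥ 169   (blue component)
  x1, x2, x3, x4, x5 ≥ 0.
The cheapest feasible vertex uses only chrome yellow, phthalo green, titanium dioxide; calcium carbonate, zinc oxide are not used. There the yellow component, hiding power, blue component constraints are tight.
That vertex is x1 = 0.14363, x2 = 1.0432, x3 = 0.38658.
Objective = 6.25·0.14363 + 27.28·1.0432 + 4.61·0.38658 = 31.1383.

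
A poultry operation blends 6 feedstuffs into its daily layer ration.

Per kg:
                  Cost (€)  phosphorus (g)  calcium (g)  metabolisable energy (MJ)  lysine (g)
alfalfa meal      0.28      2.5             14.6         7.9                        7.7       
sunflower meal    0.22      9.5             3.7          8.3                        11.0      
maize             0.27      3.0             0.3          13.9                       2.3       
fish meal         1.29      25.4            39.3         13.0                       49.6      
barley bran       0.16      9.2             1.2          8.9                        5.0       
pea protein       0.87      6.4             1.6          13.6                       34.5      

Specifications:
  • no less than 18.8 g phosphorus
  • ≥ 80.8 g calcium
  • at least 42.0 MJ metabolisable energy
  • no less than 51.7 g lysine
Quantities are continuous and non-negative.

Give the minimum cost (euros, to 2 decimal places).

Let x1 = kg of alfalfa meal, x2 = kg of sunflower meal, x3 = kg of maize, x4 = kg of fish meal, x5 = kg of barley bran, x6 = kg of pea protein.
Minimize 0.28x1 + 0.22x2 + 0.27x3 + 1.29x4 + 0.16x5 + 0.87x6 s.t.:
  2.5x1 + 9.5x2 + 3x3 + 25.4x4 + 9.2x5 + 6.4x6 ≥ 18.8   (phosphorus)
  14.6x1 + 3.7x2 + 0.3x3 + 39.3x4 + 1.2x5 + 1.6x6 ≥ 80.8   (calcium)
  7.9x1 + 8.3x2 + 13.9x3 + 13x4 + 8.9x5 + 13.6x6 ≥ 42   (metabolisable energy)
  7.7x1 + 11x2 + 2.3x3 + 49.6x4 + 5x5 + 34.5x6 ≥ 51.7   (lysine)
  x1, x2, x3, x4, x5, x6 ≥ 0.
At the optimum only alfalfa meal, sunflower meal are positive (maize, fish meal, barley bran, pea protein = 0). Binding constraints: calcium and lysine.
That vertex is x1 = 5.28, x2 = 1.004.
Cost = 0.28·5.28 + 0.22·1.004 = 1.6993.

€1.70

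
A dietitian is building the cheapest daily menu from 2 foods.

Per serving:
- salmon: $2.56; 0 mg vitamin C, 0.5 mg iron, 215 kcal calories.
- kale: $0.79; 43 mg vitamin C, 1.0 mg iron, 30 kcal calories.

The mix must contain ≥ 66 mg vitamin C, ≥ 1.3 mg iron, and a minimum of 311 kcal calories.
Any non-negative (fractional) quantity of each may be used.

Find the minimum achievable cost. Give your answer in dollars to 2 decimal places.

Set it up as a linear program. Let x1 = servings of salmon, x2 = servings of kale.
min 2.56x1 + 0.79x2 with:
  43x2 ≥ 66   (vitamin C)
  0.5x1 + 1x2 ≥ 1.3   (iron)
  215x1 + 30x2 ≥ 311   (calories)
  x1, x2 ≥ 0.
Both inputs are positive at the optimum. The vitamin C and calories requirements are met with equality.
Solving gives x1 = 1.232, x2 = 1.535.
Objective = 2.56·1.232 + 0.79·1.535 = 4.3666.

$4.37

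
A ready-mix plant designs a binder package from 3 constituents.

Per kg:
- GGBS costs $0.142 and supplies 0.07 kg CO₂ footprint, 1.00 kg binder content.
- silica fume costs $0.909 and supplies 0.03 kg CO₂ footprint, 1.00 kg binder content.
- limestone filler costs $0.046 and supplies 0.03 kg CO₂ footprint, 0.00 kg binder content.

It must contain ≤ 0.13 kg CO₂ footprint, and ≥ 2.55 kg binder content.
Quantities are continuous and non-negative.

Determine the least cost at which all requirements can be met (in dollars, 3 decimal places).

This is a linear program. Let x1 = kg of GGBS, x2 = kg of silica fume, x3 = kg of limestone filler.
Minimise 0.142x1 + 0.909x2 + 0.046x3 s.t.:
  0.07x1 + 0.03x2 + 0.03x3 ≤ 0.13   (CO₂ footprint)
  1x1 + 1x2 ≥ 2.55   (binder content)
  x1, x2, x3 ≥ 0.
The cheapest feasible vertex uses only GGBS, silica fume; limestone filler is not used. The CO₂ footprint and binder content requirements are met with equality.
That vertex is x1 = 1.338, x2 = 1.212.
Cost = 0.142·1.338 + 0.909·1.212 = 1.29170.

$1.292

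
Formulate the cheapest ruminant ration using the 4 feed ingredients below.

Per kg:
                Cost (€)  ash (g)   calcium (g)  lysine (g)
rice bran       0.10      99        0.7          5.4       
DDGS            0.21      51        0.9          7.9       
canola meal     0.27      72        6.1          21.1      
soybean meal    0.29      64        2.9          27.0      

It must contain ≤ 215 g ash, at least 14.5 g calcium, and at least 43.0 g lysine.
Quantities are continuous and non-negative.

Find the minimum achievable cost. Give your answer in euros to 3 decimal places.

€0.642

Treat it as an LP. Let x1 = kg of rice bran, x2 = kg of DDGS, x3 = kg of canola meal, x4 = kg of soybean meal.
Minimize 0.1x1 + 0.21x2 + 0.27x3 + 0.29x4 subject to:
  99x1 + 51x2 + 72x3 + 64x4 ≤ 215   (ash)
  0.7x1 + 0.9x2 + 6.1x3 + 2.9x4 ≥ 14.5   (calcium)
  5.4x1 + 7.9x2 + 21.1x3 + 27x4 ≥ 43   (lysine)
  x1, x2, x3, x4 ≥ 0.
The optimal basis is {canola meal}; rice bran, DDGS, soybean meal drop out. Binding constraint: calcium.
Solving gives x3 = 2.377.
Total cost: 0.27·2.377 = 0.64179.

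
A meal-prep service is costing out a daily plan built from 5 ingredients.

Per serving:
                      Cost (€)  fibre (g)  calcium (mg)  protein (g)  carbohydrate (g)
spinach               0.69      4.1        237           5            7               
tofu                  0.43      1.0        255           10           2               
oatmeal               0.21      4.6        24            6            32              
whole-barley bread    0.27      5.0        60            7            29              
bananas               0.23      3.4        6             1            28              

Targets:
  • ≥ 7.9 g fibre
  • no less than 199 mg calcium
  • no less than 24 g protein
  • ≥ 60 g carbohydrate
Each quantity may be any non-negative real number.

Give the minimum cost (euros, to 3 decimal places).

€0.878

Let x1 = servings of spinach, x2 = servings of tofu, x3 = servings of oatmeal, x4 = servings of whole-barley bread, x5 = servings of bananas.
Minimize 0.69x1 + 0.43x2 + 0.21x3 + 0.27x4 + 0.23x5 subject to:
  4.1x1 + 1x2 + 4.6x3 + 5x4 + 3.4x5 ≥ 7.9   (fibre)
  237x1 + 255x2 + 24x3 + 60x4 + 6x5 ≥ 199   (calcium)
  5x1 + 10x2 + 6x3 + 7x4 + 1x5 ≥ 24   (protein)
  7x1 + 2x2 + 32x3 + 29x4 + 28x5 ≥ 60   (carbohydrate)
  x1, x2, x3, x4, x5 ≥ 0.
At the optimum only tofu, oatmeal are positive (spinach, whole-barley bread, bananas = 0). The calcium and protein requirements are met with equality.
Solving gives x2 = 0.4791, x3 = 3.202.
Hence cost = 0.43·0.4791 + 0.21·3.202 = €0.87843.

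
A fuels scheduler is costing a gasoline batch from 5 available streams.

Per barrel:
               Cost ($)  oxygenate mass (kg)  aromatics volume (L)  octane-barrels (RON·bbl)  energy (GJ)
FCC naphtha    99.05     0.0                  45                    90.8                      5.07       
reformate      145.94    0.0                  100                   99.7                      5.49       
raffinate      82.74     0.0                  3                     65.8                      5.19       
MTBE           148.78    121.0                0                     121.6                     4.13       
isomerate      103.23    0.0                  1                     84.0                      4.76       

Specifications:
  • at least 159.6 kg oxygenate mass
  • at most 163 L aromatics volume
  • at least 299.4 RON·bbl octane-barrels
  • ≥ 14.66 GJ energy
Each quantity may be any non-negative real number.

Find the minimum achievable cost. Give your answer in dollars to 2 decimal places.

$358.37

Treat it as an LP. Let x1 = barrels of FCC naphtha, x2 = barrels of reformate, x3 = barrels of raffinate, x4 = barrels of MTBE, x5 = barrels of isomerate.
Minimize 99.05x1 + 145.94x2 + 82.74x3 + 148.78x4 + 103.23x5 s.t.:
  121x4 ≥ 159.6   (oxygenate mass)
  45x1 + 100x2 + 3x3 + 1x5 ≤ 163   (aromatics volume)
  90.8x1 + 99.7x2 + 65.8x3 + 121.6x4 + 84x5 ≥ 299.4   (octane-barrels)
  5.07x1 + 5.49x2 + 5.19x3 + 4.13x4 + 4.76x5 ≥ 14.66   (energy)
  x1, x2, x3, x4, x5 ≥ 0.
The optimal basis is {FCC naphtha, raffinate, MTBE}; reformate, isomerate drop out. There the oxygenate mass, octane-barrels, energy constraints are tight.
Solving gives x1 = 0.83746, x3 = 0.95696, x4 = 1.319.
Cost = 99.05·0.83746 + 82.74·0.95696 + 148.78·1.319 = 358.3701.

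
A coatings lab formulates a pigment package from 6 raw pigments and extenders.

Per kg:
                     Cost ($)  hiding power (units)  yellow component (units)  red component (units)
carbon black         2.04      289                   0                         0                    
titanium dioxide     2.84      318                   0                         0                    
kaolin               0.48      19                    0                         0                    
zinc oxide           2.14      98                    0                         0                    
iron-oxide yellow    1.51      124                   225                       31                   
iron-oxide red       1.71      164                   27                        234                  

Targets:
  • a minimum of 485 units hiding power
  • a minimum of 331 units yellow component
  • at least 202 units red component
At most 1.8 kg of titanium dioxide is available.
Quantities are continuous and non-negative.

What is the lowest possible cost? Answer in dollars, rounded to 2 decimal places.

$4.68

Let x1 = kg of carbon black, x2 = kg of titanium dioxide, x3 = kg of kaolin, x4 = kg of zinc oxide, x5 = kg of iron-oxide yellow, x6 = kg of iron-oxide red.
min 2.04x1 + 2.84x2 + 0.48x3 + 2.14x4 + 1.51x5 + 1.71x6 subject to:
  289x1 + 318x2 + 19x3 + 98x4 + 124x5 + 164x6 ≥ 485   (hiding power)
  225x5 + 27x6 ≥ 331   (yellow component)
  31x5 + 234x6 ≥ 202   (red component)
  x2 ≤ 1.8
  x1, x2, x3, x4, x5, x6 ≥ 0.
The optimal basis is {carbon black, iron-oxide yellow, iron-oxide red}; titanium dioxide, kaolin, zinc oxide drop out. There the hiding power, yellow component, red component constraints are tight.
That vertex is x1 = 0.6966, x5 = 1.39, x6 = 0.6792.
Total cost: 2.04·0.6966 + 1.51·1.39 + 1.71·0.6792 = 4.6814.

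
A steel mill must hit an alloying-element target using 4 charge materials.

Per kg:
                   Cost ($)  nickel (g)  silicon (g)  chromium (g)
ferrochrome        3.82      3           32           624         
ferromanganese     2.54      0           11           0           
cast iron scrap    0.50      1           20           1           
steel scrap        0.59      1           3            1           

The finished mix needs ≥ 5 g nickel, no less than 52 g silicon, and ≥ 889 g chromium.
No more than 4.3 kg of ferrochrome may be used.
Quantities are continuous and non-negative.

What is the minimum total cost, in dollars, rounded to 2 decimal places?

Let x1 = kg of ferrochrome, x2 = kg of ferromanganese, x3 = kg of cast iron scrap, x4 = kg of steel scrap.
Minimize 3.82x1 + 2.54x2 + 0.5x3 + 0.59x4 with:
  3x1 + 1x3 + 1x4 ≥ 5   (nickel)
  32x1 + 11x2 + 20x3 + 3x4 ≥ 52   (silicon)
  624x1 + 1x3 + 1x4 ≥ 889   (chromium)
  x1 ≤ 4.3
  x1, x2, x3, x4 ≥ 0.
The minimum-cost mix takes nothing from ferromanganese, steel scrap — only ferrochrome, cast iron scrap. The nickel and chromium requirements are met with equality.
Solving gives x1 = 1.424, x3 = 0.7295.
Cost = 3.82·1.424 + 0.5·0.7295 = 5.8044.

$5.80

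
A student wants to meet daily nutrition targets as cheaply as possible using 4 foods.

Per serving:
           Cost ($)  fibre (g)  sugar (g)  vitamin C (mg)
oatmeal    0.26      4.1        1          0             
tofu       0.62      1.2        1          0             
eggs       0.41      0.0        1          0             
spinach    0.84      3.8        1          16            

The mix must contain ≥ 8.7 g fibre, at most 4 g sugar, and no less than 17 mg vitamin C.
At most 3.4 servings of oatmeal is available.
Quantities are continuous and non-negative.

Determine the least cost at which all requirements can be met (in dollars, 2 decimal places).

$1.19

Let x1 = servings of oatmeal, x2 = servings of tofu, x3 = servings of eggs, x4 = servings of spinach.
Minimize 0.26x1 + 0.62x2 + 0.41x3 + 0.84x4 with:
  4.1x1 + 1.2x2 + 3.8x4 ≥ 8.7   (fibre)
  1x1 + 1x2 + 1x3 + 1x4 ≤ 4   (sugar)
  16x4 ≥ 17   (vitamin C)
  x1 ≤ 3.4
  x1, x2, x3, x4 ≥ 0.
The minimum-cost mix takes nothing from tofu, eggs — only oatmeal, spinach. The fibre and vitamin C requirements are met with equality.
Optimal quantities: oatmeal = 1.137 servings, spinach = 1.062 servings.
Total cost: 0.26·1.137 + 0.84·1.062 = 1.1877.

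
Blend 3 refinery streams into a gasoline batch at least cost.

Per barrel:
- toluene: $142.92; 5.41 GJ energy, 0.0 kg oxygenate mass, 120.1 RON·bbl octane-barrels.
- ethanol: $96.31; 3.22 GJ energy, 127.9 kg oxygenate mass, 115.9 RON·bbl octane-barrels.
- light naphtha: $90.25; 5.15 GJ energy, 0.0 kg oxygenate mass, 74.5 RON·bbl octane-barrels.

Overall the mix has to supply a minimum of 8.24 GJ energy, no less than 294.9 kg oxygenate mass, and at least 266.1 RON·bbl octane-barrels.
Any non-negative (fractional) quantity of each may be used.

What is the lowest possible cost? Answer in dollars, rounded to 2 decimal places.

Let x1 = barrels of toluene, x2 = barrels of ethanol, x3 = barrels of light naphtha.
Minimise 142.92x1 + 96.31x2 + 90.25x3 s.t.:
  5.41x1 + 3.22x2 + 5.15x3 ≥ 8.24   (energy)
  127.9x2 ≥ 294.9   (oxygenate mass)
  120.1x1 + 115.9x2 + 74.5x3 ≥ 266.1   (octane-barrels)
  x1, x2, x3 ≥ 0.
The minimum-cost mix takes nothing from toluene — only ethanol, light naphtha. Binding constraints: energy and oxygenate mass.
Optimal quantities: ethanol = 2.30571 barrels, light naphtha = 0.158373 barrels.
Objective = 96.31·2.30571 + 90.25·0.158373 = 236.3561.

$236.36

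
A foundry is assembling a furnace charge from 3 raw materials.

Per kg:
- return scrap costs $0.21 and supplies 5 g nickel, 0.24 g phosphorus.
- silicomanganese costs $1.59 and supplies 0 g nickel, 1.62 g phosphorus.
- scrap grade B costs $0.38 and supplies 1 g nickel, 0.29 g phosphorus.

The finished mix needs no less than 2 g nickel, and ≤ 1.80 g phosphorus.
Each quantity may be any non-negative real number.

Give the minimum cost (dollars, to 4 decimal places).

This is a linear program. Let x1 = kg of return scrap, x2 = kg of silicomanganese, x3 = kg of scrap grade B.
Minimise 0.21x1 + 1.59x2 + 0.38x3 s.t.:
  5x1 + 1x3 ≥ 2   (nickel)
  0.24x1 + 1.62x2 + 0.29x3 ≤ 1.8   (phosphorus)
  x1, x2, x3 ≥ 0.
At the optimum only return scrap is positive (silicomanganese, scrap grade B = 0). Binding constraint: nickel.
Solving gives x1 = 0.4.
Hence cost = 0.21·0.4 = $0.084000.

$0.0840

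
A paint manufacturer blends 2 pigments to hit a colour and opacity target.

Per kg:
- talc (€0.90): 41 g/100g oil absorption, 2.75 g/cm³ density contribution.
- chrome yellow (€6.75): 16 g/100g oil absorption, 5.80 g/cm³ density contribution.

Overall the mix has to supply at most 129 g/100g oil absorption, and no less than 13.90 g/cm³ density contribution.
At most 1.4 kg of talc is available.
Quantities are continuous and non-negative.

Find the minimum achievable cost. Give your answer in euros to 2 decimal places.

Let x1 = kg of talc, x2 = kg of chrome yellow.
min 0.9x1 + 6.75x2 s.t.:
  41x1 + 16x2 ≤ 129   (oil absorption)
  2.75x1 + 5.8x2 ≥ 13.9   (density contribution)
  x1 ≤ 1.4
  x1, x2 ≥ 0.
Both inputs are positive at the optimum. There the density contribution and the talc cap constraints are tight.
Optimal quantities: talc = 1.4 kg, chrome yellow = 1.733 kg.
Objective = 0.9·1.4 + 6.75·1.733 = 12.9578.

€12.96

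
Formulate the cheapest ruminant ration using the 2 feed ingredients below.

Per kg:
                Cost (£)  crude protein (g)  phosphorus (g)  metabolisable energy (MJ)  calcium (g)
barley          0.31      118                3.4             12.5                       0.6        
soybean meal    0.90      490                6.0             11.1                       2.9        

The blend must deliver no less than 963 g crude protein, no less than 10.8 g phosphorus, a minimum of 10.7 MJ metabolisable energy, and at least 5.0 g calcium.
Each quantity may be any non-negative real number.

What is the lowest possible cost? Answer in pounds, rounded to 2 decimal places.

£1.77

This is a linear program. Let x1 = kg of barley, x2 = kg of soybean meal.
Minimize 0.31x1 + 0.9x2 with:
  118x1 + 490x2 ≥ 963   (crude protein)
  3.4x1 + 6x2 ≥ 10.8   (phosphorus)
  12.5x1 + 11.1x2 ≥ 10.7   (metabolisable energy)
  0.6x1 + 2.9x2 ≥ 5   (calcium)
  x1, x2 ≥ 0.
The minimum-cost mix takes nothing from barley — only soybean meal. The crude protein requirement is met with equality.
Solving gives x2 = 1.965.
Objective = 0.9·1.965 = 1.7685.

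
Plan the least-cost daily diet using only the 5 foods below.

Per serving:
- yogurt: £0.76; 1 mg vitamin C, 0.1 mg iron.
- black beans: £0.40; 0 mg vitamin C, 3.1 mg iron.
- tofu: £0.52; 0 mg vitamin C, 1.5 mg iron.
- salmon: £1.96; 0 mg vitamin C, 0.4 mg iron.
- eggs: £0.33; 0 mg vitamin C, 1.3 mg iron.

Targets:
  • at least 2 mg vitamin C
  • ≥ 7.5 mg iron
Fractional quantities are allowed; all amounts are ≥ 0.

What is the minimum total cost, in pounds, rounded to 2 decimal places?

£2.46

Let x1 = servings of yogurt, x2 = servings of black beans, x3 = servings of tofu, x4 = servings of salmon, x5 = servings of eggs.
Minimize 0.76x1 + 0.4x2 + 0.52x3 + 1.96x4 + 0.33x5 with:
  1x1 ≥ 2   (vitamin C)
  0.1x1 + 3.1x2 + 1.5x3 + 0.4x4 + 1.3x5 ≥ 7.5   (iron)
  x1, x2, x3, x4, x5 ≥ 0.
The cheapest feasible vertex uses only yogurt, black beans; tofu, salmon, eggs are not used. The vitamin C and iron requirements are met with equality.
So yogurt = 2 servings, black beans = 2.355 servings.
Cost = 0.76·2 + 0.4·2.355 = 2.4620.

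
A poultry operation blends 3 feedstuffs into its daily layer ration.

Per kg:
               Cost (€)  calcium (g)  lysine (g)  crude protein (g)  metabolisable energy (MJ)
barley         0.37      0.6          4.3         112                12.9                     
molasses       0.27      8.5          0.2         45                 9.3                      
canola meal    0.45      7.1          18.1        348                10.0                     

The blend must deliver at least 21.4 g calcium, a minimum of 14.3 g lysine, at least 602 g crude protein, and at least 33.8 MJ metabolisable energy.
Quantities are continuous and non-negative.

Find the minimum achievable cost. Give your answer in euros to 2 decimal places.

Set it up as a linear program. Let x1 = kg of barley, x2 = kg of molasses, x3 = kg of canola meal.
Minimise 0.37x1 + 0.27x2 + 0.45x3 subject to:
  0.6x1 + 8.5x2 + 7.1x3 ≥ 21.4   (calcium)
  4.3x1 + 0.2x2 + 18.1x3 ≥ 14.3   (lysine)
  112x1 + 45x2 + 348x3 ≥ 602   (crude protein)
  12.9x1 + 9.3x2 + 10x3 ≥ 33.8   (metabolisable energy)
  x1, x2, x3 ≥ 0.
The optimal mix uses every input. The calcium, crude protein, metabolisable energy requirements are met with equality.
That vertex is x1 = 0.5996, x2 = 1.336, x3 = 1.364.
Total cost: 0.37·0.5996 + 0.27·1.336 + 0.45·1.364 = 1.1964.

€1.20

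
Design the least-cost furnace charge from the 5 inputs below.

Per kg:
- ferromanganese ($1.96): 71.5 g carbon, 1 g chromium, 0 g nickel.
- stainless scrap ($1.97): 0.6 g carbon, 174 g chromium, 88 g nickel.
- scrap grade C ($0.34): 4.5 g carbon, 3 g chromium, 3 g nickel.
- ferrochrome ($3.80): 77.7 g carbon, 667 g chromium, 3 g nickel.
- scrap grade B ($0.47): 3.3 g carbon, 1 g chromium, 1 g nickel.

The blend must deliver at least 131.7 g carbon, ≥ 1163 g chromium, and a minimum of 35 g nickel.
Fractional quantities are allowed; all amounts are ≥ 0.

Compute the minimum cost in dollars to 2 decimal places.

This is a linear program. Let x1 = kg of ferromanganese, x2 = kg of stainless scrap, x3 = kg of scrap grade C, x4 = kg of ferrochrome, x5 = kg of scrap grade B.
min 1.96x1 + 1.97x2 + 0.34x3 + 3.8x4 + 0.47x5 with:
  71.5x1 + 0.6x2 + 4.5x3 + 77.7x4 + 3.3x5 ≥ 131.7   (carbon)
  1x1 + 174x2 + 3x3 + 667x4 + 1x5 ≥ 1163   (chromium)
  88x2 + 3x3 + 3x4 + 1x5 ≥ 35   (nickel)
  x1, x2, x3, x4, x5 ≥ 0.
The minimum-cost mix takes nothing from scrap grade C, scrap grade B — only ferromanganese, stainless scrap, ferrochrome. There the carbon, chromium, nickel constraints are tight.
That vertex is x1 = 0.0411, x2 = 0.3413, x4 = 1.655.
Total cost: 1.96·0.0411 + 1.97·0.3413 + 3.8·1.655 = 7.0419.

$7.04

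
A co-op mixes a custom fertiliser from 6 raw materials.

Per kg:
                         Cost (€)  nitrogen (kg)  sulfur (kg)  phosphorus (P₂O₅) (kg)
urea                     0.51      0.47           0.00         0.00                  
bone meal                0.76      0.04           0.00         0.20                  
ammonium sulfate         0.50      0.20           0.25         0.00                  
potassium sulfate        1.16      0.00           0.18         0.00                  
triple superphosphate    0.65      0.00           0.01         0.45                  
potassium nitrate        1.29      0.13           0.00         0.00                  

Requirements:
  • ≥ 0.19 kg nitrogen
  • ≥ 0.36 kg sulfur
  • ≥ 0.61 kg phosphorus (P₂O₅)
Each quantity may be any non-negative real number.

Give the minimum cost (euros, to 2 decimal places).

Let x1 = kg of urea, x2 = kg of bone meal, x3 = kg of ammonium sulfate, x4 = kg of potassium sulfate, x5 = kg of triple superphosphate, x6 = kg of potassium nitrate.
Minimize 0.51x1 + 0.76x2 + 0.5x3 + 1.16x4 + 0.65x5 + 1.29x6 subject to:
  0.47x1 + 0.04x2 + 0.2x3 + 0.13x6 ≥ 0.19   (nitrogen)
  0.25x3 + 0.18x4 + 0.01x5 ≥ 0.36   (sulfur)
  0.2x2 + 0.45x5 ≥ 0.61   (phosphorus (P₂O₅))
  x1, x2, x3, x4, x5, x6 ≥ 0.
The optimal basis is {ammonium sulfate, triple superphosphate}; urea, bone meal, potassium sulfate, potassium nitrate drop out. The sulfur and phosphorus (P₂O₅) requirements are met with equality.
Solving gives x3 = 1.386, x5 = 1.356.
Hence cost = 0.5·1.386 + 0.65·1.356 = €1.5744.

€1.57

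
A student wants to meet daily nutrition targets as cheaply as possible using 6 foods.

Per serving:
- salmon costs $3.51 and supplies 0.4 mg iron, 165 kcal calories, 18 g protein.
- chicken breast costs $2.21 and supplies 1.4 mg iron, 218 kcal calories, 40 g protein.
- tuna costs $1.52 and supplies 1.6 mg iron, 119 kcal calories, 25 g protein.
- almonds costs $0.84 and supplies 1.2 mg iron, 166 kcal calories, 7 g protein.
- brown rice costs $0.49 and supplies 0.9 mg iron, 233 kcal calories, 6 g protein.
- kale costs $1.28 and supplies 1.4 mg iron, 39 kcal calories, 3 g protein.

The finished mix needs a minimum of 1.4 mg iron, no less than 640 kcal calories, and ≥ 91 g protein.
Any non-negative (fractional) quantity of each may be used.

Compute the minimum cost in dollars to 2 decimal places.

Let x1 = servings of salmon, x2 = servings of chicken breast, x3 = servings of tuna, x4 = servings of almonds, x5 = servings of brown rice, x6 = servings of kale.
Minimise 3.51x1 + 2.21x2 + 1.52x3 + 0.84x4 + 0.49x5 + 1.28x6 with:
  0.4x1 + 1.4x2 + 1.6x3 + 1.2x4 + 0.9x5 + 1.4x6 ≥ 1.4   (iron)
  165x1 + 218x2 + 119x3 + 166x4 + 233x5 + 39x6 ≥ 640   (calories)
  18x1 + 40x2 + 25x3 + 7x4 + 6x5 + 3x6 ≥ 91   (protein)
  x1, x2, x3, x4, x5, x6 ≥ 0.
The optimal basis is {chicken breast, brown rice}; salmon, tuna, almonds, kale drop out. Binding constraints: calories and protein.
Solving gives x2 = 2.167, x5 = 0.7192.
Total cost: 2.21·2.167 + 0.49·0.7192 = 5.1415.

$5.14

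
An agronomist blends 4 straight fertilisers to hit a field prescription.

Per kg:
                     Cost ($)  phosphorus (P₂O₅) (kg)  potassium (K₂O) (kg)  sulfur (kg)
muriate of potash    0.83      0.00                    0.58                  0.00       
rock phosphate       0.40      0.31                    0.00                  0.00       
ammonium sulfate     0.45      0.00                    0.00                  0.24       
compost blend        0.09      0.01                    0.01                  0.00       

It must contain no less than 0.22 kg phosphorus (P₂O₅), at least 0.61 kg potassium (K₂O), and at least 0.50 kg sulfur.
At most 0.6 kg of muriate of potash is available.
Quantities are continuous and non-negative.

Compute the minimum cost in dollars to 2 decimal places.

This is a linear program. Let x1 = kg of muriate of potash, x2 = kg of rock phosphate, x3 = kg of ammonium sulfate, x4 = kg of compost blend.
Minimize 0.83x1 + 0.4x2 + 0.45x3 + 0.09x4 with:
  0.31x2 + 0.01x4 ≥ 0.22   (phosphorus (P₂O₅))
  0.58x1 + 0.01x4 ≥ 0.61   (potassium (K₂O))
  0.24x3 ≥ 0.5   (sulfur)
  x1 ≤ 0.6
  x1, x2, x3, x4 ≥ 0.
The optimal basis is {muriate of potash, ammonium sulfate, compost blend}; rock phosphate drops out. Binding constraints: potassium (K₂O), sulfur, the muriate of potash cap.
Optimal quantities: muriate of potash = 0.6 kg, ammonium sulfate = 2.083 kg, compost blend = 26.2 kg.
Hence cost = 0.83·0.6 + 0.45·2.083 + 0.09·26.2 = $3.7934.

$3.79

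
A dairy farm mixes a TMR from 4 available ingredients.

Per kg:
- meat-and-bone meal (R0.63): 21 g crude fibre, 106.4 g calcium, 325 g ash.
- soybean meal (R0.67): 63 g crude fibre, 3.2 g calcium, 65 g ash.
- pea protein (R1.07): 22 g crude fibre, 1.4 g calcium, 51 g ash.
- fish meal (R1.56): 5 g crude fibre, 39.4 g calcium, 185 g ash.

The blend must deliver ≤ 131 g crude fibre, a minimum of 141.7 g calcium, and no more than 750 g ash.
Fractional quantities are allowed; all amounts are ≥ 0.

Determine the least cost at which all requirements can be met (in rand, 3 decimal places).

R0.839

Let x1 = kg of meat-and-bone meal, x2 = kg of soybean meal, x3 = kg of pea protein, x4 = kg of fish meal.
min 0.63x1 + 0.67x2 + 1.07x3 + 1.56x4 subject to:
  21x1 + 63x2 + 22x3 + 5x4 ≤ 131   (crude fibre)
  106.4x1 + 3.2x2 + 1.4x3 + 39.4x4 ≥ 141.7   (calcium)
  325x1 + 65x2 + 51x3 + 185x4 ≤ 750   (ash)
  x1, x2, x3, x4 ≥ 0.
The minimum-cost mix takes nothing from soybean meal, pea protein, fish meal — only meat-and-bone meal. Binding constraint: calcium.
That vertex is x1 = 1.332.
Total cost: 0.63·1.332 = 0.83916.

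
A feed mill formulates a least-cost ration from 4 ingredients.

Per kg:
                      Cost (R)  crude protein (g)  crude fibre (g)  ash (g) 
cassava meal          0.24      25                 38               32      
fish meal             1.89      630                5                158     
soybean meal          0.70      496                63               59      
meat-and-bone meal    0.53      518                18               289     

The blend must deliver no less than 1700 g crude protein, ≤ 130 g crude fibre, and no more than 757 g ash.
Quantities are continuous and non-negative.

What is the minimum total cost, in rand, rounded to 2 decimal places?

This is a linear program. Let x1 = kg of cassava meal, x2 = kg of fish meal, x3 = kg of soybean meal, x4 = kg of meat-and-bone meal.
Minimise 0.24x1 + 1.89x2 + 0.7x3 + 0.53x4 subject to:
  25x1 + 630x2 + 496x3 + 518x4 ≥ 1700   (crude protein)
  38x1 + 5x2 + 63x3 + 18x4 ≤ 130   (crude fibre)
  32x1 + 158x2 + 59x3 + 289x4 ≤ 757   (ash)
  x1, x2, x3, x4 ≥ 0.
The minimum-cost mix takes nothing from cassava meal, fish meal — only soybean meal, meat-and-bone meal. There the crude protein and ash constraints are tight.
So soybean meal = 0.8793 kg, meat-and-bone meal = 2.44 kg.
Cost = 0.7·0.8793 + 0.53·2.44 = 1.9087.

R1.91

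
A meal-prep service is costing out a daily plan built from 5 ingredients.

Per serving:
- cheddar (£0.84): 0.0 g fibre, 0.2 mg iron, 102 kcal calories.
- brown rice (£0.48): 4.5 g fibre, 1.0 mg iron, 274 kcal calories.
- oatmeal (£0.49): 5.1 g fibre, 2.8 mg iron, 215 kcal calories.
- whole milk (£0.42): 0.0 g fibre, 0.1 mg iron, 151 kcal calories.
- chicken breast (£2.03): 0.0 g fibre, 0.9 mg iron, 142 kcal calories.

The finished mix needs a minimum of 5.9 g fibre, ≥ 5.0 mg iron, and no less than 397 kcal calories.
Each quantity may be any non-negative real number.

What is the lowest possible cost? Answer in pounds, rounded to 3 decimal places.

Let x1 = servings of cheddar, x2 = servings of brown rice, x3 = servings of oatmeal, x4 = servings of whole milk, x5 = servings of chicken breast.
Minimize 0.84x1 + 0.48x2 + 0.49x3 + 0.42x4 + 2.03x5 with:
  4.5x2 + 5.1x3 ≥ 5.9   (fibre)
  0.2x1 + 1x2 + 2.8x3 + 0.1x4 + 0.9x5 ≥ 5   (iron)
  102x1 + 274x2 + 215x3 + 151x4 + 142x5 ≥ 397   (calories)
  x1, x2, x3, x4, x5 ≥ 0.
The minimum-cost mix takes nothing from cheddar, whole milk, chicken breast — only brown rice, oatmeal. The iron and calories requirements are met with equality.
That vertex is x2 = 0.06628, x3 = 1.762.
Cost = 0.48·0.06628 + 0.49·1.762 = 0.89519.

£0.895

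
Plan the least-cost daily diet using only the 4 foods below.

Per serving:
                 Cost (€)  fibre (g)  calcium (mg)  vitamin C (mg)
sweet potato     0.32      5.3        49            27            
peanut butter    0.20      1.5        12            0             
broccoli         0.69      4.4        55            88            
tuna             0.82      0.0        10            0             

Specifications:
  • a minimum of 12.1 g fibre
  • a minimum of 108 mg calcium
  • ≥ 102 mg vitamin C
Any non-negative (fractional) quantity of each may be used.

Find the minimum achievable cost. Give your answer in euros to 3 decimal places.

Set it up as a linear program. Let x1 = servings of sweet potato, x2 = servings of peanut butter, x3 = servings of broccoli, x4 = servings of tuna.
min 0.32x1 + 0.2x2 + 0.69x3 + 0.82x4 subject to:
  5.3x1 + 1.5x2 + 4.4x3 ≥ 12.1   (fibre)
  49x1 + 12x2 + 55x3 + 10x4 ≥ 108   (calcium)
  27x1 + 88x3 ≥ 102   (vitamin C)
  x1, x2, x3, x4 ≥ 0.
The optimal basis is {sweet potato, broccoli}; peanut butter, tuna drop out. The fibre and vitamin C requirements are met with equality.
Solving gives x1 = 1.772, x3 = 0.6154.
Objective = 0.32·1.772 + 0.69·0.6154 = 0.99167.

€0.992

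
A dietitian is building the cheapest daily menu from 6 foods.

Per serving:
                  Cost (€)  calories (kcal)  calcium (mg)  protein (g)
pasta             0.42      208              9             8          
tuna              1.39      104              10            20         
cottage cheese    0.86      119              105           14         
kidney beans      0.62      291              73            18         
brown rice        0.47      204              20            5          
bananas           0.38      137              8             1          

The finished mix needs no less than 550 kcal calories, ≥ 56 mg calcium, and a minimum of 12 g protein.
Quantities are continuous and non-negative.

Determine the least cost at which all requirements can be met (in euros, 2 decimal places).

Treat it as an LP. Let x1 = servings of pasta, x2 = servings of tuna, x3 = servings of cottage cheese, x4 = servings of kidney beans, x5 = servings of brown rice, x6 = servings of bananas.
Minimise 0.42x1 + 1.39x2 + 0.86x3 + 0.62x4 + 0.47x5 + 0.38x6 with:
  208x1 + 104x2 + 119x3 + 291x4 + 204x5 + 137x6 ≥ 550   (calories)
  9x1 + 10x2 + 105x3 + 73x4 + 20x5 + 8x6 ≥ 56   (calcium)
  8x1 + 20x2 + 14x3 + 18x4 + 5x5 + 1x6 ≥ 12   (protein)
  x1, x2, x3, x4, x5, x6 ≥ 0.
At the optimum only pasta, kidney beans are positive (tuna, cottage cheese, brown rice, bananas = 0). The calories and calcium requirements are met with equality.
Solving gives x1 = 1.898, x4 = 0.5331.
Cost = 0.42·1.898 + 0.62·0.5331 = 1.1277.

€1.13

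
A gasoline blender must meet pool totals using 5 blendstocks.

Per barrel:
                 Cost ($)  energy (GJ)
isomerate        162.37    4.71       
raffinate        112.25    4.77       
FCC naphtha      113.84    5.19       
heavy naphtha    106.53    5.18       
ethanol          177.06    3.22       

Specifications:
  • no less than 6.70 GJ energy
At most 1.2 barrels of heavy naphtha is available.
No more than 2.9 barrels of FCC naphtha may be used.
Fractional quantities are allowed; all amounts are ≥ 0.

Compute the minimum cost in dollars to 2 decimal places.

This is a linear program. Let x1 = barrels of isomerate, x2 = barrels of raffinate, x3 = barrels of FCC naphtha, x4 = barrels of heavy naphtha, x5 = barrels of ethanol.
min 162.37x1 + 112.25x2 + 113.84x3 + 106.53x4 + 177.06x5 subject to:
  4.71x1 + 4.77x2 + 5.19x3 + 5.18x4 + 3.22x5 ≥ 6.7   (energy)
  x4 ≤ 1.2
  x3 ≤ 2.9
  x1, x2, x3, x4, x5 ≥ 0.
The cheapest feasible vertex uses only FCC naphtha, heavy naphtha; isomerate, raffinate, ethanol are not used. The energy and the heavy naphtha cap requirements are met with equality.
So FCC naphtha = 0.09326 barrels, heavy naphtha = 1.2 barrels.
Total cost: 113.84·0.09326 + 106.53·1.2 = 138.4527.

$138.45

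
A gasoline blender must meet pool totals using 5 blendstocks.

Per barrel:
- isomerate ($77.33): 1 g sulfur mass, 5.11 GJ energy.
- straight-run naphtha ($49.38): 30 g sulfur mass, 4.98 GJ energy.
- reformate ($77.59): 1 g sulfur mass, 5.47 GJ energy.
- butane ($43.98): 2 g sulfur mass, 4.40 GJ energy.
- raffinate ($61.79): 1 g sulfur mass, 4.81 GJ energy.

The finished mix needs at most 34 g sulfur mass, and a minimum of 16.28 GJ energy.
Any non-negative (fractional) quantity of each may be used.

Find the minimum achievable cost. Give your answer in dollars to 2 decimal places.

$162.34

Let x1 = barrels of isomerate, x2 = barrels of straight-run naphtha, x3 = barrels of reformate, x4 = barrels of butane, x5 = barrels of raffinate.
min 77.33x1 + 49.38x2 + 77.59x3 + 43.98x4 + 61.79x5 with:
  1x1 + 30x2 + 1x3 + 2x4 + 1x5 ≤ 34   (sulfur mass)
  5.11x1 + 4.98x2 + 5.47x3 + 4.4x4 + 4.81x5 ≥ 16.28   (energy)
  x1, x2, x3, x4, x5 ≥ 0.
The minimum-cost mix takes nothing from isomerate, reformate, raffinate — only straight-run naphtha, butane. There the sulfur mass and energy constraints are tight.
So straight-run naphtha = 0.95903 barrels, butane = 2.61455 barrels.
Cost = 49.38·0.95903 + 43.98·2.61455 = 162.3448.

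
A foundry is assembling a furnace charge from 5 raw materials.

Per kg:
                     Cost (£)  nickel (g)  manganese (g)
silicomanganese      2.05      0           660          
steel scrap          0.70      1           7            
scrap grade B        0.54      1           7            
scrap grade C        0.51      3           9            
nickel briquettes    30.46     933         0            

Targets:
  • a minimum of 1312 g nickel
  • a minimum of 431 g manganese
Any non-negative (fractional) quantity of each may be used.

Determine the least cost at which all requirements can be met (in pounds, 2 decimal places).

Let x1 = kg of silicomanganese, x2 = kg of steel scrap, x3 = kg of scrap grade B, x4 = kg of scrap grade C, x5 = kg of nickel briquettes.
Minimize 2.05x1 + 0.7x2 + 0.54x3 + 0.51x4 + 30.46x5 s.t.:
  1x2 + 1x3 + 3x4 + 933x5 ≥ 1312   (nickel)
  660x1 + 7x2 + 7x3 + 9x4 ≥ 431   (manganese)
  x1, x2, x3, x4, x5 ≥ 0.
The cheapest feasible vertex uses only silicomanganese, nickel briquettes; steel scrap, scrap grade B, scrap grade C are not used. The nickel and manganese requirements are met with equality.
Solving gives x1 = 0.653, x5 = 1.406.
Objective = 2.05·0.653 + 30.46·1.406 = 44.1654.

£44.17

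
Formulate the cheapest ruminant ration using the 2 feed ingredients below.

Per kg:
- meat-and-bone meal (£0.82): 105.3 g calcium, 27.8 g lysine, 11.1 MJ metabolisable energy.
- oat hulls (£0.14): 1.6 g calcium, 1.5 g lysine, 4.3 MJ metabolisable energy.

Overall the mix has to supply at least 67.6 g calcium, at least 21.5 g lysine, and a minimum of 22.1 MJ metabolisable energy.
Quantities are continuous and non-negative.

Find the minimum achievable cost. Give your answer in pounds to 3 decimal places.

Let x1 = kg of meat-and-bone meal, x2 = kg of oat hulls.
min 0.82x1 + 0.14x2 subject to:
  105.3x1 + 1.6x2 ≥ 67.6   (calcium)
  27.8x1 + 1.5x2 ≥ 21.5   (lysine)
  11.1x1 + 4.3x2 ≥ 22.1   (metabolisable energy)
  x1, x2 ≥ 0.
Both inputs are positive at the optimum. There the calcium and metabolisable energy constraints are tight.
Optimal quantities: meat-and-bone meal = 0.5869 kg, oat hulls = 3.625 kg.
Objective = 0.82·0.5869 + 0.14·3.625 = 0.98876.

£0.989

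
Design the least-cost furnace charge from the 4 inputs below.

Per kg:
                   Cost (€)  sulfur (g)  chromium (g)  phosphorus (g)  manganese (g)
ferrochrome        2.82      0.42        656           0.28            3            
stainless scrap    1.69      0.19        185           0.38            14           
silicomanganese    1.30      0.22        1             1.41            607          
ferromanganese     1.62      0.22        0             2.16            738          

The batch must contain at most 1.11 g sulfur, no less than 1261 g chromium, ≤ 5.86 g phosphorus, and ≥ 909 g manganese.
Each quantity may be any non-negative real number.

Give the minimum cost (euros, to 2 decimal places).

Let x1 = kg of ferrochrome, x2 = kg of stainless scrap, x3 = kg of silicomanganese, x4 = kg of ferromanganese.
min 2.82x1 + 1.69x2 + 1.3x3 + 1.62x4 with:
  0.42x1 + 0.19x2 + 0.22x3 + 0.22x4 ≤ 1.11   (sulfur)
  656x1 + 185x2 + 1x3 ≥ 1261   (chromium)
  0.28x1 + 0.38x2 + 1.41x3 + 2.16x4 ≤ 5.86   (phosphorus)
  3x1 + 14x2 + 607x3 + 738x4 ≥ 909   (manganese)
  x1, x2, x3, x4 ≥ 0.
The minimum-cost mix takes nothing from stainless scrap — only ferrochrome, silicomanganese, ferromanganese. There the sulfur, chromium, manganese constraints are tight.
So ferrochrome = 1.921 kg, silicomanganese = 0.8694 kg, ferromanganese = 0.5088 kg.
Hence cost = 2.82·1.921 + 1.3·0.8694 + 1.62·0.5088 = €7.3717.

€7.37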